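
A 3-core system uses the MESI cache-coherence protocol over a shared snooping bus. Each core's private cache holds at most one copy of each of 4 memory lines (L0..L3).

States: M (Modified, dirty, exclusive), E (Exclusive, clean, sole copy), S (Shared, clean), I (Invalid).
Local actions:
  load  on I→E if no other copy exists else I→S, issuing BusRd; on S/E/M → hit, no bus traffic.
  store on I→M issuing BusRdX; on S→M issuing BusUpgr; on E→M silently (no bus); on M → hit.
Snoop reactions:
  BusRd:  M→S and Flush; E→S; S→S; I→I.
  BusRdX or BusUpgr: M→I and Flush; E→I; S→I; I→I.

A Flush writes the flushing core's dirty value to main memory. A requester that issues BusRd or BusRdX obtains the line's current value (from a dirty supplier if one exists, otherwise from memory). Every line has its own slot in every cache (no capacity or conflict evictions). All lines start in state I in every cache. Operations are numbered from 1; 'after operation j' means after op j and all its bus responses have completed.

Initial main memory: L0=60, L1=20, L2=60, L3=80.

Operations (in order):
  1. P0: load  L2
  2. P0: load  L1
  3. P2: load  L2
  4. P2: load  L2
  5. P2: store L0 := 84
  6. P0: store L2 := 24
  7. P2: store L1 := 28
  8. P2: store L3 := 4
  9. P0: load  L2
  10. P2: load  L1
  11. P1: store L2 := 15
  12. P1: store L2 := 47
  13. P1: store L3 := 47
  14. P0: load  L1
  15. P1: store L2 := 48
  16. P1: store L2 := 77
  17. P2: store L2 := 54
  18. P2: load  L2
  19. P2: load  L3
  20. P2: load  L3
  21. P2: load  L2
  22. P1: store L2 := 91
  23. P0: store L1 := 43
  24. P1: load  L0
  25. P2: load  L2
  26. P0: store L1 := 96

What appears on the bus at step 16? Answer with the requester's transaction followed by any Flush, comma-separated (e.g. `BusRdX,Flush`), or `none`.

bus = none

step 1: P0: load  L2  ⟶  EII  (L2)  txn=BusRd  M[L2]=60
step 2: P0: load  L1  ⟶  EII  (L1)  txn=BusRd  M[L1]=20
step 3: P2: load  L2  ⟶  SIS  (L2)  txn=BusRd  M[L2]=60
step 4: P2: load  L2  ⟶  SIS  (L2)  txn=∅  M[L2]=60
step 5: P2: store L0 := 84  ⟶  IIM  (L0)  txn=BusRdX  M[L0]=60
step 6: P0: store L2 := 24  ⟶  MII  (L2)  txn=BusUpgr  M[L2]=60
step 7: P2: store L1 := 28  ⟶  IIM  (L1)  txn=BusRdX  M[L1]=20
step 8: P2: store L3 := 4  ⟶  IIM  (L3)  txn=BusRdX  M[L3]=80
step 9: P0: load  L2  ⟶  MII  (L2)  txn=∅  M[L2]=60
step 10: P2: load  L1  ⟶  IIM  (L1)  txn=∅  M[L1]=20
step 11: P1: store L2 := 15  ⟶  IMI  (L2)  txn=BusRdX+Flush  M[L2]=24
step 12: P1: store L2 := 47  ⟶  IMI  (L2)  txn=∅  M[L2]=24
step 13: P1: store L3 := 47  ⟶  IMI  (L3)  txn=BusRdX+Flush  M[L3]=4
step 14: P0: load  L1  ⟶  SIS  (L1)  txn=BusRd+Flush  M[L1]=28
step 15: P1: store L2 := 48  ⟶  IMI  (L2)  txn=∅  M[L2]=24
step 16: P1: store L2 := 77  ⟶  IMI  (L2)  txn=∅  M[L2]=24
step 17: P2: store L2 := 54  ⟶  IIM  (L2)  txn=BusRdX+Flush  M[L2]=77
step 18: P2: load  L2  ⟶  IIM  (L2)  txn=∅  M[L2]=77
step 19: P2: load  L3  ⟶  ISS  (L3)  txn=BusRd+Flush  M[L3]=47
step 20: P2: load  L3  ⟶  ISS  (L3)  txn=∅  M[L3]=47
step 21: P2: load  L2  ⟶  IIM  (L2)  txn=∅  M[L2]=77
step 22: P1: store L2 := 91  ⟶  IMI  (L2)  txn=BusRdX+Flush  M[L2]=54
step 23: P0: store L1 := 43  ⟶  MII  (L1)  txn=BusUpgr  M[L1]=28
step 24: P1: load  L0  ⟶  ISS  (L0)  txn=BusRd+Flush  M[L0]=84
step 25: P2: load  L2  ⟶  ISS  (L2)  txn=BusRd+Flush  M[L2]=91
step 26: P0: store L1 := 96  ⟶  MII  (L1)  txn=∅  M[L1]=28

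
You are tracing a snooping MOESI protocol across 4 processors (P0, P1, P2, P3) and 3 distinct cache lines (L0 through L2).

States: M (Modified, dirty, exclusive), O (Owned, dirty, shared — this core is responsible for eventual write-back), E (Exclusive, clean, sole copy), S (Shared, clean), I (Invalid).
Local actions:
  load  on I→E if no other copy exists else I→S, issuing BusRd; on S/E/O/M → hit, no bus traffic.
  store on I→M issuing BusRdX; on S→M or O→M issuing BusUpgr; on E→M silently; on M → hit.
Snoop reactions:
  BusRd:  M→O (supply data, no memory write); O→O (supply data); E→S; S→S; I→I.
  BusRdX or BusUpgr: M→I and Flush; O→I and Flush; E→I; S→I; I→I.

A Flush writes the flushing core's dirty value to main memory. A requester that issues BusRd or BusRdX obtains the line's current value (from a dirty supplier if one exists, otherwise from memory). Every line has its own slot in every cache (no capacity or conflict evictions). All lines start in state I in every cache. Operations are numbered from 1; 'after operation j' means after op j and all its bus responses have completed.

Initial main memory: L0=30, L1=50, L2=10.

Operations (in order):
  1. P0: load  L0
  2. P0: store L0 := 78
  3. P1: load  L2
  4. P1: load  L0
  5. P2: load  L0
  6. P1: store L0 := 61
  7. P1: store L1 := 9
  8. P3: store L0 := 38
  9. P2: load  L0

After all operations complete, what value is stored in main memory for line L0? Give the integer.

memory[L0] = 61

[1] P0: load  L0 | P0:E(30), P1:I, P2:I, P3:I | bus: BusRd
[2] P0: store L0 := 78 | P0:M(78), P1:I, P2:I, P3:I | bus: none
[3] P1: load  L2 | P0:I, P1:E(10), P2:I, P3:I | bus: BusRd
[4] P1: load  L0 | P0:O(78), P1:S(78), P2:I, P3:I | bus: BusRd
[5] P2: load  L0 | P0:O(78), P1:S(78), P2:S(78), P3:I | bus: BusRd
[6] P1: store L0 := 61 | P0:I, P1:M(61), P2:I, P3:I | bus: BusUpgr,Flush
[7] P1: store L1 := 9 | P0:I, P1:M(9), P2:I, P3:I | bus: BusRdX
[8] P3: store L0 := 38 | P0:I, P1:I, P2:I, P3:M(38) | bus: BusRdX,Flush
[9] P2: load  L0 | P0:I, P1:I, P2:S(38), P3:O(38) | bus: BusRd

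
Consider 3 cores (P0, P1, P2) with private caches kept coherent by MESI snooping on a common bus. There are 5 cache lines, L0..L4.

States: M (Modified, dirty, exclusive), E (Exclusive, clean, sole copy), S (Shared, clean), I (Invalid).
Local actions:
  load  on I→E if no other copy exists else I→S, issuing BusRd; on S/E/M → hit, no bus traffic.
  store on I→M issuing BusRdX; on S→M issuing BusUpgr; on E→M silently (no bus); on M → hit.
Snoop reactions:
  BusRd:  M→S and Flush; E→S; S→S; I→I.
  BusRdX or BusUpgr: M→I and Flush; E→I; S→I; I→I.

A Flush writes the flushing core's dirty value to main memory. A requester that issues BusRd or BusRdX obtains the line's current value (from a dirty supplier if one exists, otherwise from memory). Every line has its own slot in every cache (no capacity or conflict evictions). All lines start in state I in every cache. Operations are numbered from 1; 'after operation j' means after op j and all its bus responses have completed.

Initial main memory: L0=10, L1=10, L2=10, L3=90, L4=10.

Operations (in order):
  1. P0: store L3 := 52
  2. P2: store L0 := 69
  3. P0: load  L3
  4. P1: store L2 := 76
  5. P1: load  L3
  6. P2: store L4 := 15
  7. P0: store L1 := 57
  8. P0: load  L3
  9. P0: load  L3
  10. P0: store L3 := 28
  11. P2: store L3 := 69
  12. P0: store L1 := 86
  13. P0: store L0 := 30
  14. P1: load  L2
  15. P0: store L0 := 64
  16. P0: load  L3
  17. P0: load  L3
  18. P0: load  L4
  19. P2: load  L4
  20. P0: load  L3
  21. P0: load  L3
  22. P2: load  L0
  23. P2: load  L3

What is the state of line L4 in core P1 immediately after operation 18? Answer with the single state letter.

step 1: P0: store L3 := 52  ⟶  MII  (L3)  txn=BusRdX  M[L3]=90
step 2: P2: store L0 := 69  ⟶  IIM  (L0)  txn=BusRdX  M[L0]=10
step 3: P0: load  L3  ⟶  MII  (L3)  txn=∅  M[L3]=90
step 4: P1: store L2 := 76  ⟶  IMI  (L2)  txn=BusRdX  M[L2]=10
step 5: P1: load  L3  ⟶  SSI  (L3)  txn=BusRd+Flush  M[L3]=52
step 6: P2: store L4 := 15  ⟶  IIM  (L4)  txn=BusRdX  M[L4]=10
step 7: P0: store L1 := 57  ⟶  MII  (L1)  txn=BusRdX  M[L1]=10
step 8: P0: load  L3  ⟶  SSI  (L3)  txn=∅  M[L3]=52
step 9: P0: load  L3  ⟶  SSI  (L3)  txn=∅  M[L3]=52
step 10: P0: store L3 := 28  ⟶  MII  (L3)  txn=BusUpgr  M[L3]=52
step 11: P2: store L3 := 69  ⟶  IIM  (L3)  txn=BusRdX+Flush  M[L3]=28
step 12: P0: store L1 := 86  ⟶  MII  (L1)  txn=∅  M[L1]=10
step 13: P0: store L0 := 30  ⟶  MII  (L0)  txn=BusRdX+Flush  M[L0]=69
step 14: P1: load  L2  ⟶  IMI  (L2)  txn=∅  M[L2]=10
step 15: P0: store L0 := 64  ⟶  MII  (L0)  txn=∅  M[L0]=69
step 16: P0: load  L3  ⟶  SIS  (L3)  txn=BusRd+Flush  M[L3]=69
step 17: P0: load  L3  ⟶  SIS  (L3)  txn=∅  M[L3]=69
step 18: P0: load  L4  ⟶  SIS  (L4)  txn=BusRd+Flush  M[L4]=15
step 19: P2: load  L4  ⟶  SIS  (L4)  txn=∅  M[L4]=15
step 20: P0: load  L3  ⟶  SIS  (L3)  txn=∅  M[L3]=69
step 21: P0: load  L3  ⟶  SIS  (L3)  txn=∅  M[L3]=69
step 22: P2: load  L0  ⟶  SIS  (L0)  txn=BusRd+Flush  M[L0]=64
step 23: P2: load  L3  ⟶  SIS  (L3)  txn=∅  M[L3]=69

state = I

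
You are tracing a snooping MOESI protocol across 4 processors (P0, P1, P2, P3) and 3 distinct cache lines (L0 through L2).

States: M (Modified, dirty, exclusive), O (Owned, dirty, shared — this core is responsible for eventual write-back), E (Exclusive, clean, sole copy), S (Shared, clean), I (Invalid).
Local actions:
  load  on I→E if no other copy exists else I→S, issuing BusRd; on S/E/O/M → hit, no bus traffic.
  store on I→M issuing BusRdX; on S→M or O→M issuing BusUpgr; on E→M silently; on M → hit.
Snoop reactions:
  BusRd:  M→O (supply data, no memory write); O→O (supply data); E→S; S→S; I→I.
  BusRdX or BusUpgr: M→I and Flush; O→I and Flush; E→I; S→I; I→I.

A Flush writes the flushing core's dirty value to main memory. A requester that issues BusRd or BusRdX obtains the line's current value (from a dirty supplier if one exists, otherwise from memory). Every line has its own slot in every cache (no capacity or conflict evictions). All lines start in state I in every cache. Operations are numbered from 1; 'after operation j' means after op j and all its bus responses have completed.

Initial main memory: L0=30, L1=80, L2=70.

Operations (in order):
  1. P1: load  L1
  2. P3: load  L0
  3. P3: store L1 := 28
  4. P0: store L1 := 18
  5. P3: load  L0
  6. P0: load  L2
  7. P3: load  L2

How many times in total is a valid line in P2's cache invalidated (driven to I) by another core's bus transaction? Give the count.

step 1: P1: load  L1  ⟶  IEII  (L1)  txn=BusRd  M[L1]=80
step 2: P3: load  L0  ⟶  IIIE  (L0)  txn=BusRd  M[L0]=30
step 3: P3: store L1 := 28  ⟶  IIIM  (L1)  txn=BusRdX  M[L1]=80
step 4: P0: store L1 := 18  ⟶  MIII  (L1)  txn=BusRdX+Flush  M[L1]=28
step 5: P3: load  L0  ⟶  IIIE  (L0)  txn=∅  M[L0]=30
step 6: P0: load  L2  ⟶  EIII  (L2)  txn=BusRd  M[L2]=70
step 7: P3: load  L2  ⟶  SIIS  (L2)  txn=BusRd  M[L2]=70

invalidations = 0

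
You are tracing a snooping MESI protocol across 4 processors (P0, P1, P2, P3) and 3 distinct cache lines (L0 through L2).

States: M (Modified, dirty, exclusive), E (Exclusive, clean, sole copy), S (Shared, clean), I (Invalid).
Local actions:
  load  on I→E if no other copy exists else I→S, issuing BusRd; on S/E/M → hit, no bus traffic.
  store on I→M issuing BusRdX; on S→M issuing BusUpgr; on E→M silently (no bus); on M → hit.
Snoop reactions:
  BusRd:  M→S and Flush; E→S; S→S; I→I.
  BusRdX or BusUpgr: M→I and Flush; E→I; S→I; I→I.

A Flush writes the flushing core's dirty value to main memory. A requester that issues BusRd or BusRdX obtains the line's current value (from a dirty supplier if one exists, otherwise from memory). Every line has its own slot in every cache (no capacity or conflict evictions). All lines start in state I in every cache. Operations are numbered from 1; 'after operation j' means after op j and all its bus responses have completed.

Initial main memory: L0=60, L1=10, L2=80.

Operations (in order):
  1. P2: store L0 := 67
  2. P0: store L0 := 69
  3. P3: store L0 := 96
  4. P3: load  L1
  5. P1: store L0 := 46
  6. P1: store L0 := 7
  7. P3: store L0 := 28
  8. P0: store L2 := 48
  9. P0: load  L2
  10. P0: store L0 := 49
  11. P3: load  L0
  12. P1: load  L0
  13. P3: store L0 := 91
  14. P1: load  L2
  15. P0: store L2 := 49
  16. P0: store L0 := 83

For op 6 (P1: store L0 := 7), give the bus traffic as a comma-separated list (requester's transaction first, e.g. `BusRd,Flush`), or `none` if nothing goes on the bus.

bus = none

1. P2: store L0 := 67  bus=[BusRdX]  L0: P0=I P1=I P2=M P3=I  mem[L0]=60
2. P0: store L0 := 69  bus=[BusRdX,Flush]  L0: P0=M P1=I P2=I P3=I  mem[L0]=67
3. P3: store L0 := 96  bus=[BusRdX,Flush]  L0: P0=I P1=I P2=I P3=M  mem[L0]=69
4. P3: load  L1  bus=[BusRd]  L1: P0=I P1=I P2=I P3=E  mem[L1]=10
5. P1: store L0 := 46  bus=[BusRdX,Flush]  L0: P0=I P1=M P2=I P3=I  mem[L0]=96
6. P1: store L0 := 7  bus=[-]  L0: P0=I P1=M P2=I P3=I  mem[L0]=96
7. P3: store L0 := 28  bus=[BusRdX,Flush]  L0: P0=I P1=I P2=I P3=M  mem[L0]=7
8. P0: store L2 := 48  bus=[BusRdX]  L2: P0=M P1=I P2=I P3=I  mem[L2]=80
9. P0: load  L2  bus=[-]  L2: P0=M P1=I P2=I P3=I  mem[L2]=80
10. P0: store L0 := 49  bus=[BusRdX,Flush]  L0: P0=M P1=I P2=I P3=I  mem[L0]=28
11. P3: load  L0  bus=[BusRd,Flush]  L0: P0=S P1=I P2=I P3=S  mem[L0]=49
12. P1: load  L0  bus=[BusRd]  L0: P0=S P1=S P2=I P3=S  mem[L0]=49
13. P3: store L0 := 91  bus=[BusUpgr]  L0: P0=I P1=I P2=I P3=M  mem[L0]=49
14. P1: load  L2  bus=[BusRd,Flush]  L2: P0=S P1=S P2=I P3=I  mem[L2]=48
15. P0: store L2 := 49  bus=[BusUpgr]  L2: P0=M P1=I P2=I P3=I  mem[L2]=48
16. P0: store L0 := 83  bus=[BusRdX,Flush]  L0: P0=M P1=I P2=I P3=I  mem[L0]=91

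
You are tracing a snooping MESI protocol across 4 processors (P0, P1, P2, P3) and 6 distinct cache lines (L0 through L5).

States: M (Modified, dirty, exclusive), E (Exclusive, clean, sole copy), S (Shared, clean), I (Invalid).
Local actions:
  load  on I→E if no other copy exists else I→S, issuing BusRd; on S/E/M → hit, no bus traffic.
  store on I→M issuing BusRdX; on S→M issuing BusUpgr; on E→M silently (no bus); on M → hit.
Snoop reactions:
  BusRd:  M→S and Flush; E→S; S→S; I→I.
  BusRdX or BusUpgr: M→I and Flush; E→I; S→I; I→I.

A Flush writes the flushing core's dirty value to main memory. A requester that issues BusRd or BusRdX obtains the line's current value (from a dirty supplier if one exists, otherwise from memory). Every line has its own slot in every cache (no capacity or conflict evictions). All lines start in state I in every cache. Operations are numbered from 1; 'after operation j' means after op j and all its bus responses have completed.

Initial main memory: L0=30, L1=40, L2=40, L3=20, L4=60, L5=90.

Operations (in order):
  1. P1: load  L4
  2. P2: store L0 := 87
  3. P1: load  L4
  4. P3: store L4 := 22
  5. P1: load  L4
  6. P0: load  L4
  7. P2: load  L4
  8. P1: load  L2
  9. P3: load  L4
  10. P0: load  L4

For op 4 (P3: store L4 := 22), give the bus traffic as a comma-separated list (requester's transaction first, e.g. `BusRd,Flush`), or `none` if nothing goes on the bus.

  op1 P1: load  L4 → I/E/I/I on L4; bus BusRd; mem=60
  op2 P2: store L0 := 87 → I/I/M/I on L0; bus BusRdX; mem=30
  op3 P1: load  L4 → I/E/I/I on L4; bus (none); mem=60
  op4 P3: store L4 := 22 → I/I/I/M on L4; bus BusRdX; mem=60
  op5 P1: load  L4 → I/S/I/S on L4; bus BusRd Flush; mem=22
  op6 P0: load  L4 → S/S/I/S on L4; bus BusRd; mem=22
  op7 P2: load  L4 → S/S/S/S on L4; bus BusRd; mem=22
  op8 P1: load  L2 → I/E/I/I on L2; bus BusRd; mem=40
  op9 P3: load  L4 → S/S/S/S on L4; bus (none); mem=22
  op10 P0: load  L4 → S/S/S/S on L4; bus (none); mem=22

bus = BusRdX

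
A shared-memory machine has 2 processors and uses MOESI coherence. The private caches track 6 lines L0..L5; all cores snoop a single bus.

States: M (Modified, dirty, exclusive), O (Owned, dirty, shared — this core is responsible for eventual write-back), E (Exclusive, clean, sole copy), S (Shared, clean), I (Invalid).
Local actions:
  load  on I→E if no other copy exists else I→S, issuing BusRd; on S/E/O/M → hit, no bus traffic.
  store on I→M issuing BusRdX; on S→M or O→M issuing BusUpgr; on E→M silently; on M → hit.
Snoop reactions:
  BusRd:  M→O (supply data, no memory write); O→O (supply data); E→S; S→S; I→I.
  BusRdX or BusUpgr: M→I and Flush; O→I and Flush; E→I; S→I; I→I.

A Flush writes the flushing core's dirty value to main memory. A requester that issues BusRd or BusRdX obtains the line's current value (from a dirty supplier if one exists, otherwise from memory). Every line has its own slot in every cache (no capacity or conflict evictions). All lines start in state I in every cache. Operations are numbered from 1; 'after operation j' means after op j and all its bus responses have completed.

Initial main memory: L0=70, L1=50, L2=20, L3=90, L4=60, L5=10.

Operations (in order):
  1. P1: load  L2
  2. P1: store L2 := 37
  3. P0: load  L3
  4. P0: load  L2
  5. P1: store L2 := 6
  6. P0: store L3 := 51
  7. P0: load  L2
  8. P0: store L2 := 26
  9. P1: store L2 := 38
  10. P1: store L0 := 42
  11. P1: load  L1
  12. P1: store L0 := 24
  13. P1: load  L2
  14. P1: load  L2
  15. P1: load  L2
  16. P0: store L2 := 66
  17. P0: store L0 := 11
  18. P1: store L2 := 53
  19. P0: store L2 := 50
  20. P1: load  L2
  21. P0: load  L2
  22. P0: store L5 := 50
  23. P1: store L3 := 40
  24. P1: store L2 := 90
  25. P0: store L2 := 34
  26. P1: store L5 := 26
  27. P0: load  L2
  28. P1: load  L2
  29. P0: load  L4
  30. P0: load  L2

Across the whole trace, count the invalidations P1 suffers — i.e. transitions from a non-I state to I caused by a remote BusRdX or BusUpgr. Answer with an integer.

invalidations = 5

1. P1: load  L2  bus=[BusRd]  L2: P0=I P1=E  mem[L2]=20
2. P1: store L2 := 37  bus=[-]  L2: P0=I P1=M  mem[L2]=20
3. P0: load  L3  bus=[BusRd]  L3: P0=E P1=I  mem[L3]=90
4. P0: load  L2  bus=[BusRd]  L2: P0=S P1=O  mem[L2]=20
5. P1: store L2 := 6  bus=[BusUpgr]  L2: P0=I P1=M  mem[L2]=20
6. P0: store L3 := 51  bus=[-]  L3: P0=M P1=I  mem[L3]=90
7. P0: load  L2  bus=[BusRd]  L2: P0=S P1=O  mem[L2]=20
8. P0: store L2 := 26  bus=[BusUpgr,Flush]  L2: P0=M P1=I  mem[L2]=6
9. P1: store L2 := 38  bus=[BusRdX,Flush]  L2: P0=I P1=M  mem[L2]=26
10. P1: store L0 := 42  bus=[BusRdX]  L0: P0=I P1=M  mem[L0]=70
11. P1: load  L1  bus=[BusRd]  L1: P0=I P1=E  mem[L1]=50
12. P1: store L0 := 24  bus=[-]  L0: P0=I P1=M  mem[L0]=70
13. P1: load  L2  bus=[-]  L2: P0=I P1=M  mem[L2]=26
14. P1: load  L2  bus=[-]  L2: P0=I P1=M  mem[L2]=26
15. P1: load  L2  bus=[-]  L2: P0=I P1=M  mem[L2]=26
16. P0: store L2 := 66  bus=[BusRdX,Flush]  L2: P0=M P1=I  mem[L2]=38
17. P0: store L0 := 11  bus=[BusRdX,Flush]  L0: P0=M P1=I  mem[L0]=24
18. P1: store L2 := 53  bus=[BusRdX,Flush]  L2: P0=I P1=M  mem[L2]=66
19. P0: store L2 := 50  bus=[BusRdX,Flush]  L2: P0=M P1=I  mem[L2]=53
20. P1: load  L2  bus=[BusRd]  L2: P0=O P1=S  mem[L2]=53
21. P0: load  L2  bus=[-]  L2: P0=O P1=S  mem[L2]=53
22. P0: store L5 := 50  bus=[BusRdX]  L5: P0=M P1=I  mem[L5]=10
23. P1: store L3 := 40  bus=[BusRdX,Flush]  L3: P0=I P1=M  mem[L3]=51
24. P1: store L2 := 90  bus=[BusUpgr,Flush]  L2: P0=I P1=M  mem[L2]=50
25. P0: store L2 := 34  bus=[BusRdX,Flush]  L2: P0=M P1=I  mem[L2]=90
26. P1: store L5 := 26  bus=[BusRdX,Flush]  L5: P0=I P1=M  mem[L5]=50
27. P0: load  L2  bus=[-]  L2: P0=M P1=I  mem[L2]=90
28. P1: load  L2  bus=[BusRd]  L2: P0=O P1=S  mem[L2]=90
29. P0: load  L4  bus=[BusRd]  L4: P0=E P1=I  mem[L4]=60
30. P0: load  L2  bus=[-]  L2: P0=O P1=S  mem[L2]=90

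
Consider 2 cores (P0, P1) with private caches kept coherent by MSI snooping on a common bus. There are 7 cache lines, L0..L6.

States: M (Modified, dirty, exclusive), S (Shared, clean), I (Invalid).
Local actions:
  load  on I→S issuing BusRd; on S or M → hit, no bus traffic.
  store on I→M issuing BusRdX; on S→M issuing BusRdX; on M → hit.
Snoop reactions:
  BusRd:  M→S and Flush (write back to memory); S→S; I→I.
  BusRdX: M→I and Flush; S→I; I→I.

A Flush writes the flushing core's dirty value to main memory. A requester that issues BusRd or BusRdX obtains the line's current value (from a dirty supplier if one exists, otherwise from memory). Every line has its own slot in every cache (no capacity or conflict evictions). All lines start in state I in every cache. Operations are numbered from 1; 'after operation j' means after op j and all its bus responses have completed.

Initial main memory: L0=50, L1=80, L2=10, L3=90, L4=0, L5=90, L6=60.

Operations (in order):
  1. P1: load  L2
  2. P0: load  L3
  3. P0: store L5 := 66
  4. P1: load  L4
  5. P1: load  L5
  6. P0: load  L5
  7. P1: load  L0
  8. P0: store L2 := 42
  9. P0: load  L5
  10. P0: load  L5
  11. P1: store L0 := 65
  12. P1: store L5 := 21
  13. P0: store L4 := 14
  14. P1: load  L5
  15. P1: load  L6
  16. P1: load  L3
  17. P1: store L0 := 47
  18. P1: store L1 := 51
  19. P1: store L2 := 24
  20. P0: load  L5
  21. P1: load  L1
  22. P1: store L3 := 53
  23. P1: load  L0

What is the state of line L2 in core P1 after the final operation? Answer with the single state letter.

state = M

  op1 P1: load  L2 → I/S on L2; bus BusRd; mem=10
  op2 P0: load  L3 → S/I on L3; bus BusRd; mem=90
  op3 P0: store L5 := 66 → M/I on L5; bus BusRdX; mem=90
  op4 P1: load  L4 → I/S on L4; bus BusRd; mem=0
  op5 P1: load  L5 → S/S on L5; bus BusRd Flush; mem=66
  op6 P0: load  L5 → S/S on L5; bus (none); mem=66
  op7 P1: load  L0 → I/S on L0; bus BusRd; mem=50
  op8 P0: store L2 := 42 → M/I on L2; bus BusRdX; mem=10
  op9 P0: load  L5 → S/S on L5; bus (none); mem=66
  op10 P0: load  L5 → S/S on L5; bus (none); mem=66
  op11 P1: store L0 := 65 → I/M on L0; bus BusRdX; mem=50
  op12 P1: store L5 := 21 → I/M on L5; bus BusRdX; mem=66
  op13 P0: store L4 := 14 → M/I on L4; bus BusRdX; mem=0
  op14 P1: load  L5 → I/M on L5; bus (none); mem=66
  op15 P1: load  L6 → I/S on L6; bus BusRd; mem=60
  op16 P1: load  L3 → S/S on L3; bus BusRd; mem=90
  op17 P1: store L0 := 47 → I/M on L0; bus (none); mem=50
  op18 P1: store L1 := 51 → I/M on L1; bus BusRdX; mem=80
  op19 P1: store L2 := 24 → I/M on L2; bus BusRdX Flush; mem=42
  op20 P0: load  L5 → S/S on L5; bus BusRd Flush; mem=21
  op21 P1: load  L1 → I/M on L1; bus (none); mem=80
  op22 P1: store L3 := 53 → I/M on L3; bus BusRdX; mem=90
  op23 P1: load  L0 → I/M on L0; bus (none); mem=50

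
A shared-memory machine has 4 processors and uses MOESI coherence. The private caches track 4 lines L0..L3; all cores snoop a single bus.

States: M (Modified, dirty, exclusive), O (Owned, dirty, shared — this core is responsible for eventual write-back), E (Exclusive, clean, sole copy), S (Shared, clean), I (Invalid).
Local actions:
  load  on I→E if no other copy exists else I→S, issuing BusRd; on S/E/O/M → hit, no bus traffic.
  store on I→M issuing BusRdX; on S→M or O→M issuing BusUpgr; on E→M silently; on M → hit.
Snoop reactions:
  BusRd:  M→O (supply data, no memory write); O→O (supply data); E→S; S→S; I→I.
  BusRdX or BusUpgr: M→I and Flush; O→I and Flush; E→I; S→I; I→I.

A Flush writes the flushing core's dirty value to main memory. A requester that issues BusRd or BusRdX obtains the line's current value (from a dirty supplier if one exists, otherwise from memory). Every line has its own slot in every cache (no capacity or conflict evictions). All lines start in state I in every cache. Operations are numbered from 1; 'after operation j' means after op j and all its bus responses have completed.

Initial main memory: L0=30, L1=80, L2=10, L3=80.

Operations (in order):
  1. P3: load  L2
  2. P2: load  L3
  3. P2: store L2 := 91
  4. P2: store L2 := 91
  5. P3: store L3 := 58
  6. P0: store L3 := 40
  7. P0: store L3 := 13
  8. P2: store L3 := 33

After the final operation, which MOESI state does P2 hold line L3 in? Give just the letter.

state = M

  op1 P3: load  L2 → I/I/I/E on L2; bus BusRd; mem=10
  op2 P2: load  L3 → I/I/E/I on L3; bus BusRd; mem=80
  op3 P2: store L2 := 91 → I/I/M/I on L2; bus BusRdX; mem=10
  op4 P2: store L2 := 91 → I/I/M/I on L2; bus (none); mem=10
  op5 P3: store L3 := 58 → I/I/I/M on L3; bus BusRdX; mem=80
  op6 P0: store L3 := 40 → M/I/I/I on L3; bus BusRdX Flush; mem=58
  op7 P0: store L3 := 13 → M/I/I/I on L3; bus (none); mem=58
  op8 P2: store L3 := 33 → I/I/M/I on L3; bus BusRdX Flush; mem=13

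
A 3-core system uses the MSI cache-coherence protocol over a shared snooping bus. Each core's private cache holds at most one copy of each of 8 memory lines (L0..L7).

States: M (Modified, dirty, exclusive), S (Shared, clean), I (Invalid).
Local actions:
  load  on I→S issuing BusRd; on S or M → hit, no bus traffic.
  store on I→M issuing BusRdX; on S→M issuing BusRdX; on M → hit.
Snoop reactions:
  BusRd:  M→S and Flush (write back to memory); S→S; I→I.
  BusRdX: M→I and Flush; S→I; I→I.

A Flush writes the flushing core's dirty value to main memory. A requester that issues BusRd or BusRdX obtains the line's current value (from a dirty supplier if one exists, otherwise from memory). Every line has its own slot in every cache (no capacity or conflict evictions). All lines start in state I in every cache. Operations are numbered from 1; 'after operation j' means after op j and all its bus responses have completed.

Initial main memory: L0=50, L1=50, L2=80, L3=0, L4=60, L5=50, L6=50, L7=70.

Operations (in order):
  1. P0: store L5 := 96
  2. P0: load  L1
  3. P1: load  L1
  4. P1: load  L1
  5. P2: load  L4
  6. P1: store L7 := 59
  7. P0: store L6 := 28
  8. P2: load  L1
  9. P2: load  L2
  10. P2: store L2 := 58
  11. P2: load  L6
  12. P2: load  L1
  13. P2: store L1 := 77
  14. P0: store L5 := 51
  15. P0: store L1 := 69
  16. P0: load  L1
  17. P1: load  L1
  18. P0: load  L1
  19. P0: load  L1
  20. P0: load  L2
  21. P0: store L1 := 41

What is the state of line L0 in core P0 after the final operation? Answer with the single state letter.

state = I

1. P0: store L5 := 96  bus=[BusRdX]  L5: P0=M P1=I P2=I  mem[L5]=50
2. P0: load  L1  bus=[BusRd]  L1: P0=S P1=I P2=I  mem[L1]=50
3. P1: load  L1  bus=[BusRd]  L1: P0=S P1=S P2=I  mem[L1]=50
4. P1: load  L1  bus=[-]  L1: P0=S P1=S P2=I  mem[L1]=50
5. P2: load  L4  bus=[BusRd]  L4: P0=I P1=I P2=S  mem[L4]=60
6. P1: store L7 := 59  bus=[BusRdX]  L7: P0=I P1=M P2=I  mem[L7]=70
7. P0: store L6 := 28  bus=[BusRdX]  L6: P0=M P1=I P2=I  mem[L6]=50
8. P2: load  L1  bus=[BusRd]  L1: P0=S P1=S P2=S  mem[L1]=50
9. P2: load  L2  bus=[BusRd]  L2: P0=I P1=I P2=S  mem[L2]=80
10. P2: store L2 := 58  bus=[BusRdX]  L2: P0=I P1=I P2=M  mem[L2]=80
11. P2: load  L6  bus=[BusRd,Flush]  L6: P0=S P1=I P2=S  mem[L6]=28
12. P2: load  L1  bus=[-]  L1: P0=S P1=S P2=S  mem[L1]=50
13. P2: store L1 := 77  bus=[BusRdX]  L1: P0=I P1=I P2=M  mem[L1]=50
14. P0: store L5 := 51  bus=[-]  L5: P0=M P1=I P2=I  mem[L5]=50
15. P0: store L1 := 69  bus=[BusRdX,Flush]  L1: P0=M P1=I P2=I  mem[L1]=77
16. P0: load  L1  bus=[-]  L1: P0=M P1=I P2=I  mem[L1]=77
17. P1: load  L1  bus=[BusRd,Flush]  L1: P0=S P1=S P2=I  mem[L1]=69
18. P0: load  L1  bus=[-]  L1: P0=S P1=S P2=I  mem[L1]=69
19. P0: load  L1  bus=[-]  L1: P0=S P1=S P2=I  mem[L1]=69
20. P0: load  L2  bus=[BusRd,Flush]  L2: P0=S P1=I P2=S  mem[L2]=58
21. P0: store L1 := 41  bus=[BusRdX]  L1: P0=M P1=I P2=I  mem[L1]=69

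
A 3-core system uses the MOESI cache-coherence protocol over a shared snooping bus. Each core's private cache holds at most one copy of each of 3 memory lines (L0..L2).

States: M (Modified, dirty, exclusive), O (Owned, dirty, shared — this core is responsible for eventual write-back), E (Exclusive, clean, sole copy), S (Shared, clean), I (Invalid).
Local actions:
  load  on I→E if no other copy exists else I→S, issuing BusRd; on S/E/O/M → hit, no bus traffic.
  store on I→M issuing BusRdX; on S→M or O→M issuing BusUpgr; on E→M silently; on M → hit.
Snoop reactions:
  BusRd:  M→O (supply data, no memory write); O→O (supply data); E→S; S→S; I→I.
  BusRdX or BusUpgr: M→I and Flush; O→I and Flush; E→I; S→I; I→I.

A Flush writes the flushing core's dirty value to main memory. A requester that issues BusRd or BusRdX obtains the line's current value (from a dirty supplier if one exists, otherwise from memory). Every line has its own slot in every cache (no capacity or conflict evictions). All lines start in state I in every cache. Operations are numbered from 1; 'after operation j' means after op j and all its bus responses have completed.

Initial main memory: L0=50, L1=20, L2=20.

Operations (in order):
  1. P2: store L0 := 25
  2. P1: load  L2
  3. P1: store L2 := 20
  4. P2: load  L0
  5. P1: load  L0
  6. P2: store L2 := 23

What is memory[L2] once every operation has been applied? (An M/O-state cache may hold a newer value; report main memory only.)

memory[L2] = 20

[1] P2: store L0 := 25 | P0:I, P1:I, P2:M(25) | bus: BusRdX
[2] P1: load  L2 | P0:I, P1:E(20), P2:I | bus: BusRd
[3] P1: store L2 := 20 | P0:I, P1:M(20), P2:I | bus: none
[4] P2: load  L0 | P0:I, P1:I, P2:M(25) | bus: none
[5] P1: load  L0 | P0:I, P1:S(25), P2:O(25) | bus: BusRd
[6] P2: store L2 := 23 | P0:I, P1:I, P2:M(23) | bus: BusRdX,Flush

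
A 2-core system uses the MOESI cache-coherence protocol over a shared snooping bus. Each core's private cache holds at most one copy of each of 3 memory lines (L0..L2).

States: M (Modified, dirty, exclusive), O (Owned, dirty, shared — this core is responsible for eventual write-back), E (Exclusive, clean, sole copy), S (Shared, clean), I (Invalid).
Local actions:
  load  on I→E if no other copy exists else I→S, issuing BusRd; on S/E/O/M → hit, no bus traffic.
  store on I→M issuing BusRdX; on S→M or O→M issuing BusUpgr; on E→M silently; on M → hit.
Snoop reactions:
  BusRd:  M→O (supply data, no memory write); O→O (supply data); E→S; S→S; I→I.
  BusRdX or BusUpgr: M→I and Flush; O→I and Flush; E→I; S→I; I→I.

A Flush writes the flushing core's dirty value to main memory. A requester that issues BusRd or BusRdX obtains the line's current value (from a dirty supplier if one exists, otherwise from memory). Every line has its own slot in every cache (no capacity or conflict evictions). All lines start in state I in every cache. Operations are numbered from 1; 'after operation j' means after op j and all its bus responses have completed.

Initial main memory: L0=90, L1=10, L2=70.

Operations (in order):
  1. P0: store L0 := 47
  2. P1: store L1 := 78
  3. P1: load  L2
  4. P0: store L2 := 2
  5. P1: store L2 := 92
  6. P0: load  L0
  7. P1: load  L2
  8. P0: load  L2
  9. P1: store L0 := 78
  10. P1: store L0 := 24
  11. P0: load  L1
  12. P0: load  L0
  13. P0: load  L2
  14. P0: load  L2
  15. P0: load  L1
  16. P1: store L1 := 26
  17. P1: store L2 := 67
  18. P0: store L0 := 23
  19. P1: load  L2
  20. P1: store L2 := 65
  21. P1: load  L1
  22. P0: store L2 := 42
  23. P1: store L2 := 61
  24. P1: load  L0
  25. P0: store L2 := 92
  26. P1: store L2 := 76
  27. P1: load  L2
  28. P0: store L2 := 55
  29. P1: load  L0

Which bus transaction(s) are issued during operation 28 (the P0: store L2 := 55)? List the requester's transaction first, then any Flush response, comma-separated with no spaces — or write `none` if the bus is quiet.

bus = BusRdX,Flush

[1] P0: store L0 := 47 | P0:M(47), P1:I | bus: BusRdX
[2] P1: store L1 := 78 | P0:I, P1:M(78) | bus: BusRdX
[3] P1: load  L2 | P0:I, P1:E(70) | bus: BusRd
[4] P0: store L2 := 2 | P0:M(2), P1:I | bus: BusRdX
[5] P1: store L2 := 92 | P0:I, P1:M(92) | bus: BusRdX,Flush
[6] P0: load  L0 | P0:M(47), P1:I | bus: none
[7] P1: load  L2 | P0:I, P1:M(92) | bus: none
[8] P0: load  L2 | P0:S(92), P1:O(92) | bus: BusRd
[9] P1: store L0 := 78 | P0:I, P1:M(78) | bus: BusRdX,Flush
[10] P1: store L0 := 24 | P0:I, P1:M(24) | bus: none
[11] P0: load  L1 | P0:S(78), P1:O(78) | bus: BusRd
[12] P0: load  L0 | P0:S(24), P1:O(24) | bus: BusRd
[13] P0: load  L2 | P0:S(92), P1:O(92) | bus: none
[14] P0: load  L2 | P0:S(92), P1:O(92) | bus: none
[15] P0: load  L1 | P0:S(78), P1:O(78) | bus: none
[16] P1: store L1 := 26 | P0:I, P1:M(26) | bus: BusUpgr
[17] P1: store L2 := 67 | P0:I, P1:M(67) | bus: BusUpgr
[18] P0: store L0 := 23 | P0:M(23), P1:I | bus: BusUpgr,Flush
[19] P1: load  L2 | P0:I, P1:M(67) | bus: none
[20] P1: store L2 := 65 | P0:I, P1:M(65) | bus: none
[21] P1: load  L1 | P0:I, P1:M(26) | bus: none
[22] P0: store L2 := 42 | P0:M(42), P1:I | bus: BusRdX,Flush
[23] P1: store L2 := 61 | P0:I, P1:M(61) | bus: BusRdX,Flush
[24] P1: load  L0 | P0:O(23), P1:S(23) | bus: BusRd
[25] P0: store L2 := 92 | P0:M(92), P1:I | bus: BusRdX,Flush
[26] P1: store L2 := 76 | P0:I, P1:M(76) | bus: BusRdX,Flush
[27] P1: load  L2 | P0:I, P1:M(76) | bus: none
[28] P0: store L2 := 55 | P0:M(55), P1:I | bus: BusRdX,Flush
[29] P1: load  L0 | P0:O(23), P1:S(23) | bus: none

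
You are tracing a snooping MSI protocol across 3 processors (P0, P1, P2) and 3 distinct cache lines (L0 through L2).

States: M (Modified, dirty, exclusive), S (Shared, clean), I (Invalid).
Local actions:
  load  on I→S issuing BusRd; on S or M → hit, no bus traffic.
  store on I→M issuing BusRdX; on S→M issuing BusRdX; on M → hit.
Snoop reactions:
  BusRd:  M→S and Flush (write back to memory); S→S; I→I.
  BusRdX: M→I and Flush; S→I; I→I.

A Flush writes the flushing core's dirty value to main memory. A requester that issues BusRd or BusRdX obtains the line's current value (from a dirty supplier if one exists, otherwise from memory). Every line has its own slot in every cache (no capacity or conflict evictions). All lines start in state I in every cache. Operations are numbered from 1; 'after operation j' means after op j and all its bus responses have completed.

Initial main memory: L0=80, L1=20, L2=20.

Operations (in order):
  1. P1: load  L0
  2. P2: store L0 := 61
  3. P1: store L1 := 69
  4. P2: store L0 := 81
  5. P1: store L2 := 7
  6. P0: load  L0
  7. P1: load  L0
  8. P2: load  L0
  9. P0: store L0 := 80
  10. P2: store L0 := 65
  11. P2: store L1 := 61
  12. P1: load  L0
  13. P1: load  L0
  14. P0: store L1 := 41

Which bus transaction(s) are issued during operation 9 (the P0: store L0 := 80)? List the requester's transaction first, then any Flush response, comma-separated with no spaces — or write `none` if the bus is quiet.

bus = BusRdX

1. P1: load  L0  bus=[BusRd]  L0: P0=I P1=S P2=I  mem[L0]=80
2. P2: store L0 := 61  bus=[BusRdX]  L0: P0=I P1=I P2=M  mem[L0]=80
3. P1: store L1 := 69  bus=[BusRdX]  L1: P0=I P1=M P2=I  mem[L1]=20
4. P2: store L0 := 81  bus=[-]  L0: P0=I P1=I P2=M  mem[L0]=80
5. P1: store L2 := 7  bus=[BusRdX]  L2: P0=I P1=M P2=I  mem[L2]=20
6. P0: load  L0  bus=[BusRd,Flush]  L0: P0=S P1=I P2=S  mem[L0]=81
7. P1: load  L0  bus=[BusRd]  L0: P0=S P1=S P2=S  mem[L0]=81
8. P2: load  L0  bus=[-]  L0: P0=S P1=S P2=S  mem[L0]=81
9. P0: store L0 := 80  bus=[BusRdX]  L0: P0=M P1=I P2=I  mem[L0]=81
10. P2: store L0 := 65  bus=[BusRdX,Flush]  L0: P0=I P1=I P2=M  mem[L0]=80
11. P2: store L1 := 61  bus=[BusRdX,Flush]  L1: P0=I P1=I P2=M  mem[L1]=69
12. P1: load  L0  bus=[BusRd,Flush]  L0: P0=I P1=S P2=S  mem[L0]=65
13. P1: load  L0  bus=[-]  L0: P0=I P1=S P2=S  mem[L0]=65
14. P0: store L1 := 41  bus=[BusRdX,Flush]  L1: P0=M P1=I P2=I  mem[L1]=61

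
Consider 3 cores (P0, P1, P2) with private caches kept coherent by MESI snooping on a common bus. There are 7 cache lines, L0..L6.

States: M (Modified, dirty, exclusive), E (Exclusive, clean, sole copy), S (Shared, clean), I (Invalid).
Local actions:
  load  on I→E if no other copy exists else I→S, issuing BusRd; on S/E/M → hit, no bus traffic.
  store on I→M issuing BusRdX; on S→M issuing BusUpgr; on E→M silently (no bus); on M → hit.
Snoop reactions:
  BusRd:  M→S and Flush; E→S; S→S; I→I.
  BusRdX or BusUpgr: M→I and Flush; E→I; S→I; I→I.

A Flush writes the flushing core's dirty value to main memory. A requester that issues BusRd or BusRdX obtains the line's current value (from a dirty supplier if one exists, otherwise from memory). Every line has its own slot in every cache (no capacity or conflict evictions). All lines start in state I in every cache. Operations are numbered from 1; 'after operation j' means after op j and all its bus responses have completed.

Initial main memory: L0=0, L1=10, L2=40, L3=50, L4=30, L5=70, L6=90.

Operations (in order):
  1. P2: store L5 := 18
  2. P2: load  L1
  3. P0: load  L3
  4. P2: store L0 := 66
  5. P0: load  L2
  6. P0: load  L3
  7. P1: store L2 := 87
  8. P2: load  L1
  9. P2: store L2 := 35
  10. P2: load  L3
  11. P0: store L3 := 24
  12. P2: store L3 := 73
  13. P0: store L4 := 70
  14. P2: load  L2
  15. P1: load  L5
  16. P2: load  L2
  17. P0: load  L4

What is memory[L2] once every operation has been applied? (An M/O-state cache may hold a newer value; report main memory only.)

  op1 P2: store L5 := 18 → I/I/M on L5; bus BusRdX; mem=70
  op2 P2: load  L1 → I/I/E on L1; bus BusRd; mem=10
  op3 P0: load  L3 → E/I/I on L3; bus BusRd; mem=50
  op4 P2: store L0 := 66 → I/I/M on L0; bus BusRdX; mem=0
  op5 P0: load  L2 → E/I/I on L2; bus BusRd; mem=40
  op6 P0: load  L3 → E/I/I on L3; bus (none); mem=50
  op7 P1: store L2 := 87 → I/M/I on L2; bus BusRdX; mem=40
  op8 P2: load  L1 → I/I/E on L1; bus (none); mem=10
  op9 P2: store L2 := 35 → I/I/M on L2; bus BusRdX Flush; mem=87
  op10 P2: load  L3 → S/I/S on L3; bus BusRd; mem=50
  op11 P0: store L3 := 24 → M/I/I on L3; bus BusUpgr; mem=50
  op12 P2: store L3 := 73 → I/I/M on L3; bus BusRdX Flush; mem=24
  op13 P0: store L4 := 70 → M/I/I on L4; bus BusRdX; mem=30
  op14 P2: load  L2 → I/I/M on L2; bus (none); mem=87
  op15 P1: load  L5 → I/S/S on L5; bus BusRd Flush; mem=18
  op16 P2: load  L2 → I/I/M on L2; bus (none); mem=87
  op17 P0: load  L4 → M/I/I on L4; bus (none); mem=30

memory[L2] = 87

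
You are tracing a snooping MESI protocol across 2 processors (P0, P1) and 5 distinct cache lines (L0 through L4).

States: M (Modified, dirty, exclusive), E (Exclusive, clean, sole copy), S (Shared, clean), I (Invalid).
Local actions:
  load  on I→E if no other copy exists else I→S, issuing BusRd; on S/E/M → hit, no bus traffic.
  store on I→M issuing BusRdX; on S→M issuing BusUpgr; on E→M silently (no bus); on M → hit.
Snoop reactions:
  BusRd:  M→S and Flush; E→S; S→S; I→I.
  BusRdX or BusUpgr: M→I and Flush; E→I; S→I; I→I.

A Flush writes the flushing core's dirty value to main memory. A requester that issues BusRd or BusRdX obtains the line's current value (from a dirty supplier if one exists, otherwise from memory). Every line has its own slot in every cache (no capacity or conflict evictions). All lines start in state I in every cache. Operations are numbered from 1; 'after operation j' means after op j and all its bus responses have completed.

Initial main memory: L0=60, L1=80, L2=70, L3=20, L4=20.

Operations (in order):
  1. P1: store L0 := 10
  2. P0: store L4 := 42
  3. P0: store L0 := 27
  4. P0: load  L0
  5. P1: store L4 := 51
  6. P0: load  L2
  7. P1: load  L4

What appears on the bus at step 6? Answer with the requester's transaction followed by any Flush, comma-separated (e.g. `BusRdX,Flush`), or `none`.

bus = BusRd

1. P1: store L0 := 10  bus=[BusRdX]  L0: P0=I P1=M  mem[L0]=60
2. P0: store L4 := 42  bus=[BusRdX]  L4: P0=M P1=I  mem[L4]=20
3. P0: store L0 := 27  bus=[BusRdX,Flush]  L0: P0=M P1=I  mem[L0]=10
4. P0: load  L0  bus=[-]  L0: P0=M P1=I  mem[L0]=10
5. P1: store L4 := 51  bus=[BusRdX,Flush]  L4: P0=I P1=M  mem[L4]=42
6. P0: load  L2  bus=[BusRd]  L2: P0=E P1=I  mem[L2]=70
7. P1: load  L4  bus=[-]  L4: P0=I P1=M  mem[L4]=42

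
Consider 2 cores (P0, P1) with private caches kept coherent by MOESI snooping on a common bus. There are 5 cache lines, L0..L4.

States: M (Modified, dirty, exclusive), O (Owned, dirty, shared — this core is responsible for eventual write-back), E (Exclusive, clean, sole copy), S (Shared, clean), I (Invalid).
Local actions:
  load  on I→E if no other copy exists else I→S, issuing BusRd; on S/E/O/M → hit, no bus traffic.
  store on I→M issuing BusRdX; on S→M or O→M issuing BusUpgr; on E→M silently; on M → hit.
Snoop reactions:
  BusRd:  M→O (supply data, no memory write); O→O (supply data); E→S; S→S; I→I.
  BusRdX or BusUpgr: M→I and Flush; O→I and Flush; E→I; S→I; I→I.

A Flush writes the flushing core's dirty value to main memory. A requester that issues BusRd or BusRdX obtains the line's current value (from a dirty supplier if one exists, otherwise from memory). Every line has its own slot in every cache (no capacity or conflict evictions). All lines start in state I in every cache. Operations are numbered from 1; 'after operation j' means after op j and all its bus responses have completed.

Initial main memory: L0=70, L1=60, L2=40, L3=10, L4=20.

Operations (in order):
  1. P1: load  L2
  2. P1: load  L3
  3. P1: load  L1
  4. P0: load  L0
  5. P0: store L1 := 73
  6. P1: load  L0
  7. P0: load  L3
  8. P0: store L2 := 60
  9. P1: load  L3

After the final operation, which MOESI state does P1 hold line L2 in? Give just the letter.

state = I

  op1 P1: load  L2 → I/E on L2; bus BusRd; mem=40
  op2 P1: load  L3 → I/E on L3; bus BusRd; mem=10
  op3 P1: load  L1 → I/E on L1; bus BusRd; mem=60
  op4 P0: load  L0 → E/I on L0; bus BusRd; mem=70
  op5 P0: store L1 := 73 → M/I on L1; bus BusRdX; mem=60
  op6 P1: load  L0 → S/S on L0; bus BusRd; mem=70
  op7 P0: load  L3 → S/S on L3; bus BusRd; mem=10
  op8 P0: store L2 := 60 → M/I on L2; bus BusRdX; mem=40
  op9 P1: load  L3 → S/S on L3; bus (none); mem=10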